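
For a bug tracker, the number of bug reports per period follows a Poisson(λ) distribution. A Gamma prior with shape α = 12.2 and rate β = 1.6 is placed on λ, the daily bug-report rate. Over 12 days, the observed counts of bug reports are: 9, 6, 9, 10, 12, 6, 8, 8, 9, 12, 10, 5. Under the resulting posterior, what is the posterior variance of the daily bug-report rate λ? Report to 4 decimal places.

0.6282

With a Gamma(shape α, rate β) prior, the Poisson likelihood is conjugate: the posterior is Gamma(α + ΣXᵢ, β + n).
Sum of counts S = 104 over n = 12 days.
Posterior: Gamma(α+S, β+n) = Gamma(12.2+104, 1.6+12) = Gamma(116.2, 13.6).
Var = α/β² = 116.2/13.6² = 0.6282.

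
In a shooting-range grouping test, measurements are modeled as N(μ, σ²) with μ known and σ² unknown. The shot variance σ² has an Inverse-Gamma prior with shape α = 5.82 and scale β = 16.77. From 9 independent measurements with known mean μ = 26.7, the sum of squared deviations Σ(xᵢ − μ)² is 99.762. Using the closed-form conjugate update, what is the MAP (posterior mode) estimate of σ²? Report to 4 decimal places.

With known mean μ and an Inverse-Gamma(α, β) prior on σ², the Normal likelihood is conjugate: posterior is Inv-Gamma(α + n/2, β + Σ(xᵢ−μ)²/2).
Posterior: Inv-Gamma(5.82 + 9/2, 16.77 + 99.762/2) = Inv-Gamma(10.32, 66.6510).
Mode = β/(α+1) = 66.6510/11.32 = 5.8879.

5.8879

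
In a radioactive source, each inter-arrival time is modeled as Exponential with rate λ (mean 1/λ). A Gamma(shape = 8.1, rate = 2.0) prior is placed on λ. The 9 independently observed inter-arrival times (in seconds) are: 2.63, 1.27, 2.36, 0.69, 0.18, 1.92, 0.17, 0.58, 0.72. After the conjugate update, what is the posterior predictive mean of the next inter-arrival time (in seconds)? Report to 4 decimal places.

With a Gamma(shape α, rate β) prior on the exponential rate λ, the posterior after n observations with total T = Σxᵢ is Gamma(α+n, β+T).
Sum of observations T = 10.52 seconds; n = 9.
Posterior: Gamma(8.1+9, 2.0+10.52) = Gamma(17.1, 12.52).
The predictive distribution for the next observation is Lomax; its mean is β/(α−1) = 12.52/16.1 = 0.7776.

0.7776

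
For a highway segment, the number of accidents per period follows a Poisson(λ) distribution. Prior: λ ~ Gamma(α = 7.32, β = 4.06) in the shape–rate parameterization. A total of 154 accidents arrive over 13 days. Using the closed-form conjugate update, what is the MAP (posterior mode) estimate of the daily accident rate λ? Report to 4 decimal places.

9.3974

With a Gamma(shape α, rate β) prior, the Poisson likelihood is conjugate: the posterior is Gamma(α + ΣXᵢ, β + n).
Posterior: Gamma(α+S, β+n) = Gamma(7.32+154, 4.06+13) = Gamma(161.32, 17.06).
Mode of Gamma(α,β) for α≥1 is (α−1)/β = 160.32/17.06 = 9.3974.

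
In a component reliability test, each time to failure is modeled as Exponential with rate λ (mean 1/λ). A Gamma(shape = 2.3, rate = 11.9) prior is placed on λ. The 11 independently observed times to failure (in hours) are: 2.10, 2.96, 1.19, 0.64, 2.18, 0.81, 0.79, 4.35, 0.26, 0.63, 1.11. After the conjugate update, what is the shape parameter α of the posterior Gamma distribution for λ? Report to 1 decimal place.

With a Gamma(shape α, rate β) prior on the exponential rate λ, the posterior after n observations with total T = Σxᵢ is Gamma(α+n, β+T).
Sum of observations T = 17.02 hours; n = 11.
Posterior: Gamma(2.3+11, 11.9+17.02) = Gamma(13.3, 28.92).
Posterior α = 13.3.

13.3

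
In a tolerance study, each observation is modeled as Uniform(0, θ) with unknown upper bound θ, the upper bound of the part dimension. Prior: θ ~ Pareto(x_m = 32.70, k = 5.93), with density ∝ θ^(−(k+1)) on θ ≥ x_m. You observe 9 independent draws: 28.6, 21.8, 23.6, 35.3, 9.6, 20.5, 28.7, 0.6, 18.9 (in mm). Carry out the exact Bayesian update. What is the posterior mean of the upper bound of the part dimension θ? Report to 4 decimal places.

37.8341

A Pareto(scale x_m, shape k) prior on the upper bound θ of Uniform(0, θ) is conjugate: posterior is Pareto(max(x_m, max xᵢ), k + n).
Sample maximum = 35.3; prior scale x_m = 32.70 → posterior scale = max = 35.30.
Posterior shape = 5.93 + 9 = 14.93.
E[θ|data] = k·x_m/(k−1) = 14.93·35.30/13.93 = 37.8341.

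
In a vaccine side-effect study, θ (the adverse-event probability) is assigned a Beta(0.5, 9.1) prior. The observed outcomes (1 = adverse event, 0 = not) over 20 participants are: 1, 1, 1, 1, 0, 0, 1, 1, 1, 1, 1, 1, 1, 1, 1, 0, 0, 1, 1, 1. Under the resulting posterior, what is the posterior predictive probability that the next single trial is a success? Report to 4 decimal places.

0.5574

The Beta prior is conjugate to a Binomial/Bernoulli likelihood; the update adds successes to α and failures to β.
Posterior: Beta(α+k, β+n−k) = Beta(0.5+16, 9.1+4) = Beta(16.5, 13.1).
For a single future Bernoulli trial, P(success | data) = α/(α+β) = 0.5574.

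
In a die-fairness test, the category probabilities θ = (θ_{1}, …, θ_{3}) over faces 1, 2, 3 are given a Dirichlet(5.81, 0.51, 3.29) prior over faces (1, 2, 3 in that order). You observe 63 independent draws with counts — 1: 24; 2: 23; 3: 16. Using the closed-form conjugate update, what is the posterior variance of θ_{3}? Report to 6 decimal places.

0.002650

The Dirichlet prior is conjugate to the Multinomial likelihood: each posterior αⱼ = prior αⱼ + observed count nⱼ.
Posterior concentration: (29.81, 23.51, 19.29), total = 72.61.
Var[θ_j] = α_j(Σα−α_j)/((Σα)²(Σα+1)) = 19.29·53.32/(72.61²·73.61) = 0.002650.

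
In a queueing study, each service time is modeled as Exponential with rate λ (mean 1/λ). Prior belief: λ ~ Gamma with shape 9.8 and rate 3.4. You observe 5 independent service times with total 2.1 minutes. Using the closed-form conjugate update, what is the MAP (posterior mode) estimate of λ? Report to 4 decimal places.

2.5091

With a Gamma(shape α, rate β) prior on the exponential rate λ, the posterior after n observations with total T = Σxᵢ is Gamma(α+n, β+T).
Posterior: Gamma(9.8+5, 3.4+2.1) = Gamma(14.8, 5.5).
Mode = (α−1)/β = 2.5091.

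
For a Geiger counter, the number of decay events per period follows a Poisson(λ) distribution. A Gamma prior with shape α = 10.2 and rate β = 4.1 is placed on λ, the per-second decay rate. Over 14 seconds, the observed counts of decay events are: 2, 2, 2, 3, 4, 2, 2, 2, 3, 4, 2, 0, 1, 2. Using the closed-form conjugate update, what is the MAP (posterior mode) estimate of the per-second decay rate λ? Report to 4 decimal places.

2.2210

With a Gamma(shape α, rate β) prior, the Poisson likelihood is conjugate: the posterior is Gamma(α + ΣXᵢ, β + n).
Sum of counts S = 31 over n = 14 seconds.
Posterior: Gamma(α+S, β+n) = Gamma(10.2+31, 4.1+14) = Gamma(41.2, 18.1).
Mode of Gamma(α,β) for α≥1 is (α−1)/β = 40.2/18.1 = 2.2210.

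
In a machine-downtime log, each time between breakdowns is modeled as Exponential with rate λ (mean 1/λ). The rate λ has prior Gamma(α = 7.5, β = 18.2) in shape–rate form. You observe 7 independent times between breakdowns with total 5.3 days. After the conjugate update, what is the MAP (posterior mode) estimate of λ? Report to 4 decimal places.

0.5745

With a Gamma(shape α, rate β) prior on the exponential rate λ, the posterior after n observations with total T = Σxᵢ is Gamma(α+n, β+T).
Posterior: Gamma(7.5+7, 18.2+5.3) = Gamma(14.5, 23.5).
Mode = (α−1)/β = 0.5745.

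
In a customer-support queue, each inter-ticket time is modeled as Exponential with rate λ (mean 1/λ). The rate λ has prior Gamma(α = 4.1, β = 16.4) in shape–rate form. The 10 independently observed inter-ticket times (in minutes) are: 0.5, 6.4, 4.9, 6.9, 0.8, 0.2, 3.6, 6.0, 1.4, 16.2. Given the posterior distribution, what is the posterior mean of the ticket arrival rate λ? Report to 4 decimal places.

With a Gamma(shape α, rate β) prior on the exponential rate λ, the posterior after n observations with total T = Σxᵢ is Gamma(α+n, β+T).
Sum of observations T = 46.9 minutes; n = 10.
Posterior: Gamma(4.1+10, 16.4+46.9) = Gamma(14.1, 63.3).
Posterior mean of λ = α/β = 14.1/63.3 = 0.2227.

0.2227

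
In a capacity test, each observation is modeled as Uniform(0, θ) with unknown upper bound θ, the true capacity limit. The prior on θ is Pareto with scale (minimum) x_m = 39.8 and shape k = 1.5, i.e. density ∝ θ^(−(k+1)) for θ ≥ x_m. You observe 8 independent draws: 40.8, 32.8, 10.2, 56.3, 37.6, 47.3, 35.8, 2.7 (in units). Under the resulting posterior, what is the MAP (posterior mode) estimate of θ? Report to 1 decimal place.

A Pareto(scale x_m, shape k) prior on the upper bound θ of Uniform(0, θ) is conjugate: posterior is Pareto(max(x_m, max xᵢ), k + n).
Sample maximum = 56.3; prior scale x_m = 39.8 → posterior scale = max = 56.3.
Posterior shape = 1.5 + 8 = 9.5.
The Pareto density is decreasing on [x_m, ∞), so the mode is x_m = 56.3.

56.3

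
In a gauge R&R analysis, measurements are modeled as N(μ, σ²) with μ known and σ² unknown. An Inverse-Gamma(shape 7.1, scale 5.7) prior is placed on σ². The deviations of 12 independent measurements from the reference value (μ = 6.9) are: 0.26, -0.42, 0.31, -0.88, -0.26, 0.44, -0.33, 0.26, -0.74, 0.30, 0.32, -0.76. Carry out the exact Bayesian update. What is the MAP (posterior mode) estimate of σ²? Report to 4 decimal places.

0.5060

With known mean μ and an Inverse-Gamma(α, β) prior on σ², the Normal likelihood is conjugate: posterior is Inv-Gamma(α + n/2, β + Σ(xᵢ−μ)²/2).
Σ(xᵢ−μ)² = (0.26)² + (-0.42)² + (0.31)² + (-0.88)² + (-0.26)² + (0.44)² + (-0.33)² + (0.26)² + (-0.74)² + (0.30)² + (0.32)² + (-0.76)² = 2.8698.
Posterior: Inv-Gamma(7.1 + 12/2, 5.7 + 2.8698/2) = Inv-Gamma(13.10, 7.13490).
Mode = β/(α+1) = 7.13490/14.10 = 0.5060.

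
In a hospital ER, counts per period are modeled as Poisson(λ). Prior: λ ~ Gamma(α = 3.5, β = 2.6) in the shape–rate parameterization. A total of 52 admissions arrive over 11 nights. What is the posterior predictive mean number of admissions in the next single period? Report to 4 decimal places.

With a Gamma(shape α, rate β) prior, the Poisson likelihood is conjugate: the posterior is Gamma(α + ΣXᵢ, β + n).
Posterior: Gamma(α+S, β+n) = Gamma(3.5+52, 2.6+11) = Gamma(55.5, 13.6).
The predictive distribution for one future period is NegBinom with mean α/β = 4.0809.

4.0809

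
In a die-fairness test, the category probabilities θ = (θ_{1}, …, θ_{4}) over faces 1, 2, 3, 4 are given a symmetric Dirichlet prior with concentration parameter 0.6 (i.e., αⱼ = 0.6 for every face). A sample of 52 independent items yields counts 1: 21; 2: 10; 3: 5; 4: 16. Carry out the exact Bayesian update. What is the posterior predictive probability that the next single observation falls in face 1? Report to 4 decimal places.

The Dirichlet prior is conjugate to the Multinomial likelihood: each posterior αⱼ = prior αⱼ + observed count nⱼ.
Posterior concentration: (21.6, 10.6, 5.6, 16.6), total = 54.4.
P(next = 1 | data) = α_{1}/Σα = 0.3971.

0.3971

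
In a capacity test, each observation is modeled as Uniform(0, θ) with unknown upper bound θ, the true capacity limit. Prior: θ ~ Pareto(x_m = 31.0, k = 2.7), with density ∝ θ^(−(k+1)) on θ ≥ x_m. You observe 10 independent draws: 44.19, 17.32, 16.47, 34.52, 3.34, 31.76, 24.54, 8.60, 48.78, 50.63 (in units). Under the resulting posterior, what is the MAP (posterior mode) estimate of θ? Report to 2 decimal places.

A Pareto(scale x_m, shape k) prior on the upper bound θ of Uniform(0, θ) is conjugate: posterior is Pareto(max(x_m, max xᵢ), k + n).
Sample maximum = 50.63; prior scale x_m = 31.0 → posterior scale = max = 50.63.
Posterior shape = 2.7 + 10 = 12.7.
The Pareto density is decreasing on [x_m, ∞), so the mode is x_m = 50.63.

50.63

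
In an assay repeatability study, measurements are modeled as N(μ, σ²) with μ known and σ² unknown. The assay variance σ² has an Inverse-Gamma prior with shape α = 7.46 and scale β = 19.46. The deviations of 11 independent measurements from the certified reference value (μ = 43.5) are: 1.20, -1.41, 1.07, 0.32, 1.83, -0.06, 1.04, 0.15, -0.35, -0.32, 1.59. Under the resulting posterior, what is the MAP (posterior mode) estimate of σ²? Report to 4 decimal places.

With known mean μ and an Inverse-Gamma(α, β) prior on σ², the Normal likelihood is conjugate: posterior is Inv-Gamma(α + n/2, β + Σ(xᵢ−μ)²/2).
Σ(xᵢ−μ)² = (1.20)² + (-1.41)² + (1.07)² + (0.32)² + (1.83)² + (-0.06)² + (1.04)² + (0.15)² + (-0.35)² + (-0.32)² + (1.59)² = 11.8850.
Posterior: Inv-Gamma(7.46 + 11/2, 19.46 + 11.8850/2) = Inv-Gamma(12.96, 25.40250).
Mode = β/(α+1) = 25.40250/13.96 = 1.8197.

1.8197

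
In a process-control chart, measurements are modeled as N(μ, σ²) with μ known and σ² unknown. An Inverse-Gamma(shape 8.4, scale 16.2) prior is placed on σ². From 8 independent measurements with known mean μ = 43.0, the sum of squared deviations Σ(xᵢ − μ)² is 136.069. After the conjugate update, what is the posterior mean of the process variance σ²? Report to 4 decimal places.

With known mean μ and an Inverse-Gamma(α, β) prior on σ², the Normal likelihood is conjugate: posterior is Inv-Gamma(α + n/2, β + Σ(xᵢ−μ)²/2).
Posterior: Inv-Gamma(8.4 + 8/2, 16.2 + 136.069/2) = Inv-Gamma(12.40, 84.2345).
E[σ²|data] = β/(α−1) = 84.2345/11.40 = 7.3890.

7.3890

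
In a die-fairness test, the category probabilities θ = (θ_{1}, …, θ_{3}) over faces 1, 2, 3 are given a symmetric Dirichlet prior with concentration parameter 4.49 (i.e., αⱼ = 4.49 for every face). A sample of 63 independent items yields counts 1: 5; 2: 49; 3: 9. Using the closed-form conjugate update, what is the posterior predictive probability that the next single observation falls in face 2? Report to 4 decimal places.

The Dirichlet prior is conjugate to the Multinomial likelihood: each posterior αⱼ = prior αⱼ + observed count nⱼ.
Posterior concentration: (9.49, 53.49, 13.49), total = 76.47.
P(next = 2 | data) = α_{2}/Σα = 0.6995.

0.6995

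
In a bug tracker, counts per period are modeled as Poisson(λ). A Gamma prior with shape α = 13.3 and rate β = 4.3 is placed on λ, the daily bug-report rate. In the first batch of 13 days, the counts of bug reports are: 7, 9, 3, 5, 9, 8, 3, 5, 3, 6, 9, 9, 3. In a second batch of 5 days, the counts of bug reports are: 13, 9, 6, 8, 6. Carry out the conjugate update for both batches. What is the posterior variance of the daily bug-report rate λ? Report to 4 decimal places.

0.2701

With a Gamma(shape α, rate β) prior, the Poisson likelihood is conjugate: the posterior is Gamma(α + ΣXᵢ, β + n).
Batch 1: sum of counts S = 79 over n = 13 days.
After batch 1: Gamma(α+S, β+n) = Gamma(13.3+79, 4.3+13) = Gamma(92.3, 17.3).
Batch 2: sum of counts S = 42 over n = 5 days.
After batch 2: Gamma(α+S, β+n) = Gamma(92.3+42, 17.3+5) = Gamma(134.3, 22.3).
Var = α/β² = 134.3/22.3² = 0.2701.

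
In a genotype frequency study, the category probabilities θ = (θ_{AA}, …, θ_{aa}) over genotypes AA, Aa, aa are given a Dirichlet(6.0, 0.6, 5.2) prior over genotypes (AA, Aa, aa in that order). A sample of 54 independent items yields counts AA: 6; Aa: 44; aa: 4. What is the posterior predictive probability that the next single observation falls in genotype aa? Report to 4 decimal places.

The Dirichlet prior is conjugate to the Multinomial likelihood: each posterior αⱼ = prior αⱼ + observed count nⱼ.
Posterior concentration: (12.0, 44.6, 9.2), total = 65.8.
P(next = aa | data) = α_{aa}/Σα = 0.1398.

0.1398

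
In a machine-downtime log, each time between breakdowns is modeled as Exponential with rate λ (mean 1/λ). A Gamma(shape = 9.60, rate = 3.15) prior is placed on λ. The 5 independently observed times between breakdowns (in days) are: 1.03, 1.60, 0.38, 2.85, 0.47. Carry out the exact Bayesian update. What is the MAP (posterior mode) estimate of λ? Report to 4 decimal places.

1.4346

With a Gamma(shape α, rate β) prior on the exponential rate λ, the posterior after n observations with total T = Σxᵢ is Gamma(α+n, β+T).
Sum of observations T = 6.33 days; n = 5.
Posterior: Gamma(9.60+5, 3.15+6.33) = Gamma(14.60, 9.48).
Mode = (α−1)/β = 1.4346.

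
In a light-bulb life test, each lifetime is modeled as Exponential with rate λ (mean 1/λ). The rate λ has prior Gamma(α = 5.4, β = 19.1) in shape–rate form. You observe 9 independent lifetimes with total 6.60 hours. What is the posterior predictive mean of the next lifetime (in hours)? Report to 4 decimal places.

With a Gamma(shape α, rate β) prior on the exponential rate λ, the posterior after n observations with total T = Σxᵢ is Gamma(α+n, β+T).
Posterior: Gamma(5.4+9, 19.1+6.60) = Gamma(14.4, 25.70).
The predictive distribution for the next observation is Lomax; its mean is β/(α−1) = 25.70/13.4 = 1.9179.

1.9179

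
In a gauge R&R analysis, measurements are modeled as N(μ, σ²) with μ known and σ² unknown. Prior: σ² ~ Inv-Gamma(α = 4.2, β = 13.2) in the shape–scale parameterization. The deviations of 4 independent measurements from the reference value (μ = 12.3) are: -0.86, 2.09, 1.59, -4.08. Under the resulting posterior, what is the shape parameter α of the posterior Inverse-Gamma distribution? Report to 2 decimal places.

With known mean μ and an Inverse-Gamma(α, β) prior on σ², the Normal likelihood is conjugate: posterior is Inv-Gamma(α + n/2, β + Σ(xᵢ−μ)²/2).
Σ(xᵢ−μ)² = (-0.86)² + (2.09)² + (1.59)² + (-4.08)² = 24.2822.
Posterior: Inv-Gamma(4.2 + 4/2, 13.2 + 24.2822/2) = Inv-Gamma(6.20, 25.34110).
Posterior α = 6.20.

6.20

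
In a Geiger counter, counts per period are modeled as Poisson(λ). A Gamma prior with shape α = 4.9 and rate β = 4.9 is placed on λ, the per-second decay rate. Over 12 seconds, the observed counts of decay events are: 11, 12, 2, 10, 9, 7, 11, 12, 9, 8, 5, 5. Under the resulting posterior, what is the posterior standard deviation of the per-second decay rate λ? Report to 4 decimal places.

With a Gamma(shape α, rate β) prior, the Poisson likelihood is conjugate: the posterior is Gamma(α + ΣXᵢ, β + n).
Sum of counts S = 101 over n = 12 seconds.
Posterior: Gamma(α+S, β+n) = Gamma(4.9+101, 4.9+12) = Gamma(105.9, 16.9).
SD = √α/β = √105.9/16.9 = 0.6089.

0.6089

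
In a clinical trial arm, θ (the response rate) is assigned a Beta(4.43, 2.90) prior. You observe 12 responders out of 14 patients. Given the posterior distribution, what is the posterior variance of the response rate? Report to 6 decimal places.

0.007924

The Beta prior is conjugate to a Binomial/Bernoulli likelihood; the update adds successes to α and failures to β.
Posterior: Beta(α+k, β+n−k) = Beta(4.43+12, 2.90+2) = Beta(16.43, 4.90).
Var = αβ/((α+β)²(α+β+1)) = 16.43·4.90/(21.33²·22.33) = 0.007924.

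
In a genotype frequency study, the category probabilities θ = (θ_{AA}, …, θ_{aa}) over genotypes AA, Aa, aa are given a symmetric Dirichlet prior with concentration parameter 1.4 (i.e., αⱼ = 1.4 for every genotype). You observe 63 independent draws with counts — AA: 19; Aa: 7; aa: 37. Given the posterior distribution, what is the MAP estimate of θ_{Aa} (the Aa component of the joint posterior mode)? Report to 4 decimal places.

0.1153

The Dirichlet prior is conjugate to the Multinomial likelihood: each posterior αⱼ = prior αⱼ + observed count nⱼ.
Posterior concentration: (20.4, 8.4, 38.4), total = 67.2.
Joint mode component: (α_{Aa}−1)/(Σα−K) = 7.4/64.2 = 0.1153.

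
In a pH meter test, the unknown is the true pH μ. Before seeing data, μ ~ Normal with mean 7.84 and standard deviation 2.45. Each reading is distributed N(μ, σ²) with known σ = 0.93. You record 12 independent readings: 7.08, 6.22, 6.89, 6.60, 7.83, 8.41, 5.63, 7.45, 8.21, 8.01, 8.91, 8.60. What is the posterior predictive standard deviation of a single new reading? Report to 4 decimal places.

For Normal data with known variance σ², a Normal(μ₀, σ₀²) prior on μ is conjugate. Posterior precision = 1/σ₀² + n/σ²; posterior mean is the precision-weighted average of μ₀ and x̄.
σ₀² = 2.45² = 6.0025, σ² = 0.93² = 0.8649; σ² + n·σ₀² = 0.8649 + 12·6.0025 = 72.8949.
Posterior precision = 1/σ₀² + n/σ² = 1/6.0025 + 12/0.8649 = (σ² + n·σ₀²)/(σ₀²σ²) = 72.8949/(6.0025·0.8649); posterior variance σₙ² = σ₀²σ²/(σ² + n·σ₀²) = 6.0025·0.8649/72.8949 = 0.071220.
Predictive variance for one new observation = σₙ² + σ² = 6.0025·0.8649/72.8949 + 0.8649 = σ²·(σ₀² + 72.8949)/72.8949 = 0.8649·78.8974/72.8949 = 0.936120; SD = √(0.8649·78.8974/72.8949) = 0.9675.

0.9675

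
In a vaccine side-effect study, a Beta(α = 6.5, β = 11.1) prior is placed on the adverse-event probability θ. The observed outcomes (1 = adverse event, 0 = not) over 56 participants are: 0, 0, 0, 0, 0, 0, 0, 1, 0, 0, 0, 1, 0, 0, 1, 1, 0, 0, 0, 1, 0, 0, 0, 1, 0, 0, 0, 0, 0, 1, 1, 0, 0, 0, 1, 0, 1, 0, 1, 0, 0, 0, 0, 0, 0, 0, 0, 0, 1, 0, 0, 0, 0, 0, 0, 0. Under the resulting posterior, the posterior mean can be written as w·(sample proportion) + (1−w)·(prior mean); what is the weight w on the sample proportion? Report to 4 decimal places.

0.7609

The Beta prior is conjugate to a Binomial/Bernoulli likelihood; the update adds successes to α and failures to β.
Posterior mean = (α₀+k)/(α₀+β₀+n) = [n/(α₀+β₀+n)]·(k/n) + [(α₀+β₀)/(α₀+β₀+n)]·α₀/(α₀+β₀), so only n and the prior enter the weight.
The weight on the data is w = n/(α₀+β₀+n) = 56/(6.5+11.1+56) = 56/73.6 = 0.7609.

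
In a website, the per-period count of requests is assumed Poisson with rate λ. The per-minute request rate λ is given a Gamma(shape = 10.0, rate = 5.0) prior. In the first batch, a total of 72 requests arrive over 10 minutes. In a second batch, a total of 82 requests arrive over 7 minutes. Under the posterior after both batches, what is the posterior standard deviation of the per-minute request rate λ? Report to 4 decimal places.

With a Gamma(shape α, rate β) prior, the Poisson likelihood is conjugate: the posterior is Gamma(α + ΣXᵢ, β + n).
After batch 1: Gamma(α+S, β+n) = Gamma(10.0+72, 5.0+10) = Gamma(82.0, 15.0).
After batch 2: Gamma(α+S, β+n) = Gamma(82.0+82, 15.0+7) = Gamma(164.0, 22.0).
SD = √α/β = √164.0/22.0 = 0.5821.

0.5821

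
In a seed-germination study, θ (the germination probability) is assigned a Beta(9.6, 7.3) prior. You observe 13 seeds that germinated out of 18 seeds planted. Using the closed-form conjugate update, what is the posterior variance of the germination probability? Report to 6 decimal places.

The Beta prior is conjugate to a Binomial/Bernoulli likelihood; the update adds successes to α and failures to β.
Posterior: Beta(α+k, β+n−k) = Beta(9.6+13, 7.3+5) = Beta(22.6, 12.3).
Var = αβ/((α+β)²(α+β+1)) = 22.6·12.3/(34.9²·35.9) = 0.006357.

0.006357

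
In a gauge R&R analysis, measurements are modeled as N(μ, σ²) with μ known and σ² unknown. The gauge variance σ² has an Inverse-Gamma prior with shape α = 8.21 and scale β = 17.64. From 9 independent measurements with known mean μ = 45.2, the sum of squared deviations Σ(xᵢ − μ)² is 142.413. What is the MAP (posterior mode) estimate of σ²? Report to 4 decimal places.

With known mean μ and an Inverse-Gamma(α, β) prior on σ², the Normal likelihood is conjugate: posterior is Inv-Gamma(α + n/2, β + Σ(xᵢ−μ)²/2).
Posterior: Inv-Gamma(8.21 + 9/2, 17.64 + 142.413/2) = Inv-Gamma(12.71, 88.8465).
Mode = β/(α+1) = 88.8465/13.71 = 6.4804.

6.4804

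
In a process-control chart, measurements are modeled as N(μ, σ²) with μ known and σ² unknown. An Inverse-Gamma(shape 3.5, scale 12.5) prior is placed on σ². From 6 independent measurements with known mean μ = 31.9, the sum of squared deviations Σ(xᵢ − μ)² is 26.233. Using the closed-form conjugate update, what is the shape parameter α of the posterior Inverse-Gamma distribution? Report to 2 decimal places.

With known mean μ and an Inverse-Gamma(α, β) prior on σ², the Normal likelihood is conjugate: posterior is Inv-Gamma(α + n/2, β + Σ(xᵢ−μ)²/2).
Posterior: Inv-Gamma(3.5 + 6/2, 12.5 + 26.233/2) = Inv-Gamma(6.50, 25.6165).
Posterior α = 6.50.

6.50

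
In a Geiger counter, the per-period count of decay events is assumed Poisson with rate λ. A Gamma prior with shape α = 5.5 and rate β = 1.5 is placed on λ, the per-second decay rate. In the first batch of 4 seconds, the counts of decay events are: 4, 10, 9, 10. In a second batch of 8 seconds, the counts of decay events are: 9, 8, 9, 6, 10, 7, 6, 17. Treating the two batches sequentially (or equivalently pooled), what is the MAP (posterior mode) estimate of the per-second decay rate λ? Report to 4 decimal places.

8.1111

With a Gamma(shape α, rate β) prior, the Poisson likelihood is conjugate: the posterior is Gamma(α + ΣXᵢ, β + n).
Batch 1: sum of counts S = 33 over n = 4 seconds.
After batch 1: Gamma(α+S, β+n) = Gamma(5.5+33, 1.5+4) = Gamma(38.5, 5.5).
Batch 2: sum of counts S = 72 over n = 8 seconds.
After batch 2: Gamma(α+S, β+n) = Gamma(38.5+72, 5.5+8) = Gamma(110.5, 13.5).
Mode of Gamma(α,β) for α≥1 is (α−1)/β = 109.5/13.5 = 8.1111.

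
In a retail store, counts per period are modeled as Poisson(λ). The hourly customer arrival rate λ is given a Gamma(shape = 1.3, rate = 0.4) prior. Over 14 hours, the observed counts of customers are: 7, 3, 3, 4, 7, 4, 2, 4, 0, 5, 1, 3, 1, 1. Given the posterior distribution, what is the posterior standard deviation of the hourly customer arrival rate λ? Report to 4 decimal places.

0.4725

With a Gamma(shape α, rate β) prior, the Poisson likelihood is conjugate: the posterior is Gamma(α + ΣXᵢ, β + n).
Sum of counts S = 45 over n = 14 hours.
Posterior: Gamma(α+S, β+n) = Gamma(1.3+45, 0.4+14) = Gamma(46.3, 14.4).
SD = √α/β = √46.3/14.4 = 0.4725.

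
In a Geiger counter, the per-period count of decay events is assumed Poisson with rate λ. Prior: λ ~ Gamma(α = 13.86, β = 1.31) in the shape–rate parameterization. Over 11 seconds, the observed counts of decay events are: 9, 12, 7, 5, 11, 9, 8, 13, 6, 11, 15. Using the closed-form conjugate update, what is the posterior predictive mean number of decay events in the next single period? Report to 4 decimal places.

With a Gamma(shape α, rate β) prior, the Poisson likelihood is conjugate: the posterior is Gamma(α + ΣXᵢ, β + n).
Sum of counts S = 106 over n = 11 seconds.
Posterior: Gamma(α+S, β+n) = Gamma(13.86+106, 1.31+11) = Gamma(119.86, 12.31).
The predictive distribution for one future period is NegBinom with mean α/β = 9.7368.

9.7368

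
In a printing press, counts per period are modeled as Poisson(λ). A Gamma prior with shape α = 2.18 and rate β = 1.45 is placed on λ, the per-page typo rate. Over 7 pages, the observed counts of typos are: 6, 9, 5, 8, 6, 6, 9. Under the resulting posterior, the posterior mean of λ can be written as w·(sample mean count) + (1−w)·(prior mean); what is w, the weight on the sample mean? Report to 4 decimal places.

0.8284

With a Gamma(shape α, rate β) prior, the Poisson likelihood is conjugate: the posterior is Gamma(α + ΣXᵢ, β + n).
Posterior mean = (α₀+S)/(β₀+n) = [n/(β₀+n)]·(S/n) + [β₀/(β₀+n)]·(α₀/β₀), so only n and β₀ enter the weight.
Weight on data w = n/(β₀+n) = 7/(1.45+7) = 7/8.45 = 0.8284.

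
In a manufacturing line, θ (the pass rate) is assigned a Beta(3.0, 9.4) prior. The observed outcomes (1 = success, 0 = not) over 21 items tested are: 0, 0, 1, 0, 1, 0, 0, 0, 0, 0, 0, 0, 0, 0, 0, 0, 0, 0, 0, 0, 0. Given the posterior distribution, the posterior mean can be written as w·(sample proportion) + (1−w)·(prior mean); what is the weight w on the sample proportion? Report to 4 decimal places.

0.6287

The Beta prior is conjugate to a Binomial/Bernoulli likelihood; the update adds successes to α and failures to β.
Posterior mean = (α₀+k)/(α₀+β₀+n) = [n/(α₀+β₀+n)]·(k/n) + [(α₀+β₀)/(α₀+β₀+n)]·α₀/(α₀+β₀), so only n and the prior enter the weight.
The weight on the data is w = n/(α₀+β₀+n) = 21/(3.0+9.4+21) = 21/33.4 = 0.6287.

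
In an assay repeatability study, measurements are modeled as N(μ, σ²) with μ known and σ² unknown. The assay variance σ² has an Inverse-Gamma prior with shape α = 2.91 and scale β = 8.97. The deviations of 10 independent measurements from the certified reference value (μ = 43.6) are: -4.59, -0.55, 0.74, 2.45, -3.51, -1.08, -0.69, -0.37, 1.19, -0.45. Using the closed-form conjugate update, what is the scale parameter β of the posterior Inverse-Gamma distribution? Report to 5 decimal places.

With known mean μ and an Inverse-Gamma(α, β) prior on σ², the Normal likelihood is conjugate: posterior is Inv-Gamma(α + n/2, β + Σ(xᵢ−μ)²/2).
Σ(xᵢ−μ)² = (-4.59)² + (-0.55)² + (0.74)² + (2.45)² + (-3.51)² + (-1.08)² + (-0.69)² + (-0.37)² + (1.19)² + (-0.45)² = 43.6388.
Posterior: Inv-Gamma(2.91 + 10/2, 8.97 + 43.6388/2) = Inv-Gamma(7.91, 30.78940).
Posterior β = 30.78940.

30.78940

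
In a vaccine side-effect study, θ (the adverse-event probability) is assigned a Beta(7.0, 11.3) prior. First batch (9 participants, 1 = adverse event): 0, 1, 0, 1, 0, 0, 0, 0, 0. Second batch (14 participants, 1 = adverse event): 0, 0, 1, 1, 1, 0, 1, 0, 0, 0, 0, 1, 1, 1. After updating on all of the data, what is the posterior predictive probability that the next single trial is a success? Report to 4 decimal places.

0.3874

The Beta prior is conjugate to a Binomial/Bernoulli likelihood; the update adds successes to α and failures to β.
After batch 1: Beta(7.0+2, 11.3+7) = Beta(9.0, 18.3).
After batch 2: Beta(9.0+7, 18.3+7) = Beta(16.0, 25.3).
For a single future Bernoulli trial, P(success | data) = α/(α+β) = 0.3874.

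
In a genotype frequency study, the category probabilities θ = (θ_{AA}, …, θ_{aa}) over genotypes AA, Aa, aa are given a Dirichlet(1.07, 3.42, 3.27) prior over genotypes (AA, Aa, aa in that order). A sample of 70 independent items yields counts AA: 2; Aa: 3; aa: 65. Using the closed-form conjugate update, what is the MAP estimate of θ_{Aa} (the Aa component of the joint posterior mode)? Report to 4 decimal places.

0.0725

The Dirichlet prior is conjugate to the Multinomial likelihood: each posterior αⱼ = prior αⱼ + observed count nⱼ.
Posterior concentration: (3.07, 6.42, 68.27), total = 77.76.
Joint mode component: (α_{Aa}−1)/(Σα−K) = 5.42/74.76 = 0.0725.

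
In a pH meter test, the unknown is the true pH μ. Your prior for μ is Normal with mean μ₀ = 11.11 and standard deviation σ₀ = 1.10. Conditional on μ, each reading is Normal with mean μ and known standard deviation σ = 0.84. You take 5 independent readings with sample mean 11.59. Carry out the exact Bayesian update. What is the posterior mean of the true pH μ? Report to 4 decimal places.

11.5399

For Normal data with known variance σ², a Normal(μ₀, σ₀²) prior on μ is conjugate. Posterior precision = 1/σ₀² + n/σ²; posterior mean is the precision-weighted average of μ₀ and x̄.
n·x̄ = 5·11.59 = 57.95.
σ₀² = 1.10² = 1.21, σ² = 0.84² = 0.7056; σ² + n·σ₀² = 0.7056 + 5·1.21 = 6.7556.
Posterior mean = (μ₀/σ₀² + n·x̄/σ²)/(1/σ₀² + n/σ²) = (σ²·μ₀ + σ₀²·n·x̄)/(σ² + n·σ₀²) = (0.7056·11.11 + 1.21·57.95)/6.7556 = 77.958716/6.7556 = 11.5399.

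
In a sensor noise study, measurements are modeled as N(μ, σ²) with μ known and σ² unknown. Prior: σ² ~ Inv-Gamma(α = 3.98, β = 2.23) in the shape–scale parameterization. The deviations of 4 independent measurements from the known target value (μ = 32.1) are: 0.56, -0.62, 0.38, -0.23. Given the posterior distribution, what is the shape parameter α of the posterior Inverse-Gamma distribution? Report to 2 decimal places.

5.98

With known mean μ and an Inverse-Gamma(α, β) prior on σ², the Normal likelihood is conjugate: posterior is Inv-Gamma(α + n/2, β + Σ(xᵢ−μ)²/2).
Σ(xᵢ−μ)² = (0.56)² + (-0.62)² + (0.38)² + (-0.23)² = 0.8953.
Posterior: Inv-Gamma(3.98 + 4/2, 2.23 + 0.8953/2) = Inv-Gamma(5.98, 2.67765).
Posterior α = 5.98.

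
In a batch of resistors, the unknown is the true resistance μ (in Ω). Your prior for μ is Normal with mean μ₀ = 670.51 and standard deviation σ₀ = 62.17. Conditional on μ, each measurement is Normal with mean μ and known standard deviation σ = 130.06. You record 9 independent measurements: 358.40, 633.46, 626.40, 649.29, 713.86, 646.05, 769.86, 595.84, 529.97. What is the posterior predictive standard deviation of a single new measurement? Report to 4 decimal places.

134.8339

For Normal data with known variance σ², a Normal(μ₀, σ₀²) prior on μ is conjugate. Posterior precision = 1/σ₀² + n/σ²; posterior mean is the precision-weighted average of μ₀ and x̄.
σ₀² = 62.17² = 3865.1089, σ² = 130.06² = 16915.6036; σ² + n·σ₀² = 16915.6036 + 9·3865.1089 = 51701.5837.
Posterior precision = 1/σ₀² + n/σ² = 1/3865.1089 + 9/16915.6036 = (σ² + n·σ₀²)/(σ₀²σ²) = 51701.5837/(3865.1089·16915.6036); posterior variance σₙ² = σ₀²σ²/(σ² + n·σ₀²) = 3865.1089·16915.6036/51701.5837 = 1264.577317.
Predictive variance for one new observation = σₙ² + σ² = 3865.1089·16915.6036/51701.5837 + 16915.6036 = σ²·(σ₀² + 51701.5837)/51701.5837 = 16915.6036·55566.6926/51701.5837 = 18180.180917; SD = √(16915.6036·55566.6926/51701.5837) = 134.8339.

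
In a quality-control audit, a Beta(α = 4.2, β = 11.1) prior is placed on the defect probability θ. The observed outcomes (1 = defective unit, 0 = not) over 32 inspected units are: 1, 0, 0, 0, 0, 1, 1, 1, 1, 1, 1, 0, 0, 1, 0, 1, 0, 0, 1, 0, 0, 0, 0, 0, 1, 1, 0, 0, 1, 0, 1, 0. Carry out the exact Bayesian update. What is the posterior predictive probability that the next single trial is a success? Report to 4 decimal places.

The Beta prior is conjugate to a Binomial/Bernoulli likelihood; the update adds successes to α and failures to β.
Posterior: Beta(α+k, β+n−k) = Beta(4.2+14, 11.1+18) = Beta(18.2, 29.1).
For a single future Bernoulli trial, P(success | data) = α/(α+β) = 0.3848.

0.3848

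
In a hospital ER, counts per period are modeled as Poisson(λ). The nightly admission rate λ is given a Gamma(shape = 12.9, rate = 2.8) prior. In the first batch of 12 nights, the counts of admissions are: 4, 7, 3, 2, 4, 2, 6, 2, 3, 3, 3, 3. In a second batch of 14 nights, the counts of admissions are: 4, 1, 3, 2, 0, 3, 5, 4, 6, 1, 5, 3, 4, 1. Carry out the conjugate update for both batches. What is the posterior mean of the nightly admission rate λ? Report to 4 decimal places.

With a Gamma(shape α, rate β) prior, the Poisson likelihood is conjugate: the posterior is Gamma(α + ΣXᵢ, β + n).
Batch 1: sum of counts S = 42 over n = 12 nights.
After batch 1: Gamma(α+S, β+n) = Gamma(12.9+42, 2.8+12) = Gamma(54.9, 14.8).
Batch 2: sum of counts S = 42 over n = 14 nights.
After batch 2: Gamma(α+S, β+n) = Gamma(54.9+42, 14.8+14) = Gamma(96.9, 28.8).
Posterior mean = α/β = 96.9/28.8 = 3.3646.

3.3646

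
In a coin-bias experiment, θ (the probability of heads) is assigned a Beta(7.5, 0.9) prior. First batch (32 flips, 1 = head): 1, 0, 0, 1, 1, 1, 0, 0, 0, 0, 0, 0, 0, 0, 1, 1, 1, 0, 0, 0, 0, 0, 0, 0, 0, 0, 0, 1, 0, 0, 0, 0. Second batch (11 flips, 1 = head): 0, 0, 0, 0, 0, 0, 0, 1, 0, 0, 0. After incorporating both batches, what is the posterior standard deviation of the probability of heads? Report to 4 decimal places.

0.0645

The Beta prior is conjugate to a Binomial/Bernoulli likelihood; the update adds successes to α and failures to β.
After batch 1: Beta(7.5+8, 0.9+24) = Beta(15.5, 24.9).
After batch 2: Beta(15.5+1, 24.9+10) = Beta(16.5, 34.9).
Var = αβ/((α+β)²(α+β+1)) = 16.5·34.9/(51.4²·52.4) = 0.00415960; SD = √0.00415960 = 0.0645.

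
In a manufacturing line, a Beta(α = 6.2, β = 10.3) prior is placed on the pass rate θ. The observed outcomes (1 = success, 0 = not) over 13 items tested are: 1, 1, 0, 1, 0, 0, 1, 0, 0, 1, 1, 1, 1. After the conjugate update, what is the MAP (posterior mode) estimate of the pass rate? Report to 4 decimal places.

The Beta prior is conjugate to a Binomial/Bernoulli likelihood; the update adds successes to α and failures to β.
Posterior: Beta(α+k, β+n−k) = Beta(6.2+8, 10.3+5) = Beta(14.2, 15.3).
Mode of Beta(a,b) for a,b>1 is (a−1)/(a+b−2) = 13.2/27.5 = 0.4800.

0.4800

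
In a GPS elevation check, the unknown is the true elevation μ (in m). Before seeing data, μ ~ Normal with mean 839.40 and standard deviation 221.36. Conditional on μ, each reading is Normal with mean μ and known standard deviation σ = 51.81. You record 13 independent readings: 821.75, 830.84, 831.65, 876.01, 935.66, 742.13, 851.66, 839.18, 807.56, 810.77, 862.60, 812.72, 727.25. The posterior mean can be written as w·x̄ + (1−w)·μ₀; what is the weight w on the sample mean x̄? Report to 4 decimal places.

For Normal data with known variance σ², a Normal(μ₀, σ₀²) prior on μ is conjugate. Posterior precision = 1/σ₀² + n/σ²; posterior mean is the precision-weighted average of μ₀ and x̄.
σ₀² = 221.36² = 49000.2496, σ² = 51.81² = 2684.2761. Prior precision 1/σ₀² = 1/49000.2496; data precision n/σ² = 13/2684.2761.
w = (n/σ²)/(1/σ₀² + n/σ²) = n·σ₀²/(σ² + n·σ₀²) = 13·49000.2496/(2684.2761 + 13·49000.2496) = 637003.2448/639687.5209 = 0.9958.

0.9958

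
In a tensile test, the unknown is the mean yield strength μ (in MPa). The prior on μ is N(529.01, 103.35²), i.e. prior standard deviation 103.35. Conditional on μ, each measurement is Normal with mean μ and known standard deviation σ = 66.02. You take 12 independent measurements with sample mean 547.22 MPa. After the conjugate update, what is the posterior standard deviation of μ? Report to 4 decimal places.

18.7423

For Normal data with known variance σ², a Normal(μ₀, σ₀²) prior on μ is conjugate. Posterior precision = 1/σ₀² + n/σ²; posterior mean is the precision-weighted average of μ₀ and x̄.
σ₀² = 103.35² = 10681.2225, σ² = 66.02² = 4358.6404; σ² + n·σ₀² = 4358.6404 + 12·10681.2225 = 132533.3104.
Posterior precision = 1/σ₀² + n/σ² = 1/10681.2225 + 12/4358.6404 = (σ² + n·σ₀²)/(σ₀²σ²) = 132533.3104/(10681.2225·4358.6404); posterior variance σₙ² = σ₀²σ²/(σ² + n·σ₀²) = 10681.2225·4358.6404/132533.3104 = 351.274768.
Posterior SD = √σₙ² = √(10681.2225·4358.6404/132533.3104) = 18.7423.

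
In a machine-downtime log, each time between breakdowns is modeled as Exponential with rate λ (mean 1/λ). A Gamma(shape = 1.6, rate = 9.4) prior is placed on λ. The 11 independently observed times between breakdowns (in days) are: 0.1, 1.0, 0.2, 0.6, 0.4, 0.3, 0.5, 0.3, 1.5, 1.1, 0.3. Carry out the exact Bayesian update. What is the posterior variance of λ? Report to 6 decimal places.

With a Gamma(shape α, rate β) prior on the exponential rate λ, the posterior after n observations with total T = Σxᵢ is Gamma(α+n, β+T).
Sum of observations T = 6.3 days; n = 11.
Posterior: Gamma(1.6+11, 9.4+6.3) = Gamma(12.6, 15.7).
Var = α/β² = 0.051118.

0.051118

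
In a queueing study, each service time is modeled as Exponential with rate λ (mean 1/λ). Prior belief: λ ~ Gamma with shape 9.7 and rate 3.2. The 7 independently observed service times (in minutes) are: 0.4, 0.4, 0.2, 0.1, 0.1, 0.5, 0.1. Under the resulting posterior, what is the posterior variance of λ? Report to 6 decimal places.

0.668000

With a Gamma(shape α, rate β) prior on the exponential rate λ, the posterior after n observations with total T = Σxᵢ is Gamma(α+n, β+T).
Sum of observations T = 1.8 minutes; n = 7.
Posterior: Gamma(9.7+7, 3.2+1.8) = Gamma(16.7, 5.0).
Var = α/β² = 0.668000.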